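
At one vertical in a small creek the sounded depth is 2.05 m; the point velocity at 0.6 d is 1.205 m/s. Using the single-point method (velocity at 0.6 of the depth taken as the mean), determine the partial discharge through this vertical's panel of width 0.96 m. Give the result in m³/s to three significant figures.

2.37 m³/s

v̄ = v₀.₆ = 1.205 m/s
q = v̄ × d × w = 1.205 × 2.05 × 0.96 = 2.371 m³/s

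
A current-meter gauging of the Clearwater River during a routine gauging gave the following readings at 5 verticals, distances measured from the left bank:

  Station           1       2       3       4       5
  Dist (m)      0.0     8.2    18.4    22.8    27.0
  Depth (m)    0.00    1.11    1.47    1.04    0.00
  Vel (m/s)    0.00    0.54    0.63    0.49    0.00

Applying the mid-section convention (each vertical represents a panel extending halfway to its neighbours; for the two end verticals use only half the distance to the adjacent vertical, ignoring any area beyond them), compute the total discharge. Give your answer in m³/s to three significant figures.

14.5 m³/s

w_2 = (18.4 − 0.0)/2 = 9.2 m; q_2 = 0.54 × 1.11 × 9.2 = 5.514 m³/s
w_3 = (22.8 − 8.2)/2 = 7.3 m; q_3 = 0.63 × 1.47 × 7.3 = 6.761 m³/s
w_4 = (27.0 − 18.4)/2 = 4.3 m; q_4 = 0.49 × 1.04 × 4.3 = 2.191 m³/s
Stations 1, 5 contribute zero (depth or velocity is 0).
Q = Σ qᵢ = 14.47 m³/s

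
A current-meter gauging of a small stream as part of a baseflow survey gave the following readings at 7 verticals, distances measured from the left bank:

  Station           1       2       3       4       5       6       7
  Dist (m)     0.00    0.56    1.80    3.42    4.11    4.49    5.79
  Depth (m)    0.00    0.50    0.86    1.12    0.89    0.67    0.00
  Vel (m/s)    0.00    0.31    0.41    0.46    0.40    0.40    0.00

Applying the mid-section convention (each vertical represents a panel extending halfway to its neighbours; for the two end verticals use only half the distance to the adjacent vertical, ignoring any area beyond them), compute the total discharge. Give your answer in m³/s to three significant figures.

w_2 = (1.80 − 0.00)/2 = 0.9 m; q_2 = 0.31 × 0.50 × 0.9 = 0.1395 m³/s
w_3 = (3.42 − 0.56)/2 = 1.43 m; q_3 = 0.41 × 0.86 × 1.43 = 0.5042 m³/s
w_4 = (4.11 − 1.80)/2 = 1.155 m; q_4 = 0.46 × 1.12 × 1.155 = 0.5951 m³/s
w_5 = (4.49 − 3.42)/2 = 0.535 m; q_5 = 0.40 × 0.89 × 0.535 = 0.1905 m³/s
w_6 = (5.79 − 4.11)/2 = 0.84 m; q_6 = 0.40 × 0.67 × 0.84 = 0.2251 m³/s
Stations 1, 7 contribute zero (depth or velocity is 0).
Q = Σ qᵢ = 1.654 m³/s

1.65 m³/s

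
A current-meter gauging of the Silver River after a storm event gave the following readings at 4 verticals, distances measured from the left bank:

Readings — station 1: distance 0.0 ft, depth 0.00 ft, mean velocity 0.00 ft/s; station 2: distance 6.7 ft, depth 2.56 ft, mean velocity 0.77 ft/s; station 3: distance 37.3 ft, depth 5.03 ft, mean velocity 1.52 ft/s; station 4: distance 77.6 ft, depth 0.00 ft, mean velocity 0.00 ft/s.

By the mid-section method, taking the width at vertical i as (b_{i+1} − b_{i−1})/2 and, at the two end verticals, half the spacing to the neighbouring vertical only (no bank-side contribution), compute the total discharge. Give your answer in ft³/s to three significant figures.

308 ft³/s

w_2 = (37.3 − 0.0)/2 = 18.65 ft; q_2 = 0.77 × 2.56 × 18.65 = 36.76 ft³/s
w_3 = (77.6 − 6.7)/2 = 35.45 ft; q_3 = 1.52 × 5.03 × 35.45 = 271.0 ft³/s
Stations 1, 4 contribute zero (depth or velocity is 0).
Q = Σ qᵢ = 307.8 ft³/s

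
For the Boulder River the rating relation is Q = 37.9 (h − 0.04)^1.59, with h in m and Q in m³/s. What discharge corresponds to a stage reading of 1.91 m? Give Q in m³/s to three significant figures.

Q = 37.9 × (1.91 − 0.04)^1.59 = 37.9 × 1.87^1.59 = 102.5 m³/s

103 m³/s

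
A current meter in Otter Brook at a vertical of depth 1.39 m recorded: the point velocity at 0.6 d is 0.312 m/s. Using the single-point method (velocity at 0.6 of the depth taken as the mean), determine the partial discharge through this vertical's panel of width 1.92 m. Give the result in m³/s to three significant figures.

0.833 m³/s

v̄ = v₀.₆ = 0.312 m/s
q = v̄ × d × w = 0.3120 × 1.39 × 1.92 = 0.8327 m³/s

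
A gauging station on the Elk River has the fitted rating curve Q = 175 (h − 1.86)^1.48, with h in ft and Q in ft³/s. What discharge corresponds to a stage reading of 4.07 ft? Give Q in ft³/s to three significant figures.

566 ft³/s

Q = 175 × (4.07 − 1.86)^1.48 = 175 × 2.21^1.48 = 565.9 ft³/s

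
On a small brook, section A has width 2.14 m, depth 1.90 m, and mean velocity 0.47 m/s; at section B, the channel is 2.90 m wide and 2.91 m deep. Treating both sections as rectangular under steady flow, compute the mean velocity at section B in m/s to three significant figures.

0.226 m/s

Q = A₁V₁ = (2.14×1.90) × 0.47 = 1.911 m³/s
A₂ = 2.90 × 2.91 = 8.439 m²
V₂ = Q/A₂ = 1.911/8.439 = 0.2265 m/s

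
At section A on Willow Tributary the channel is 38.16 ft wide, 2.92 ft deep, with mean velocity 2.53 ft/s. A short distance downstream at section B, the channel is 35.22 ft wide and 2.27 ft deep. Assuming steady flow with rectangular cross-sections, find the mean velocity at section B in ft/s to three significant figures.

3.53 ft/s

Q = A₁V₁ = (38.16×2.92) × 2.53 = 281.9 ft³/s
A₂ = 35.22 × 2.27 = 79.95 ft²
V₂ = Q/A₂ = 281.9/79.95 = 3.526 ft/s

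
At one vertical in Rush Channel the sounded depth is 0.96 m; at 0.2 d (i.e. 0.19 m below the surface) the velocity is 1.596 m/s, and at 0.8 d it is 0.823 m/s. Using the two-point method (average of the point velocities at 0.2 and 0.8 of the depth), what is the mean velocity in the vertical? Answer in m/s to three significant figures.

v̄ = (1.596 + 0.823) / 2 = 1.210 m/s

1.21 m/s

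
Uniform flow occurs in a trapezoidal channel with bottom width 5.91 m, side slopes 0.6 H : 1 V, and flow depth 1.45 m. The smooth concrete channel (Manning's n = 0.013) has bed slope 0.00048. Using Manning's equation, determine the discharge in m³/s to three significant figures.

A = (b + z·y)·y = (5.91 + 0.6×1.45)×1.45 = 9.831 m²
P = b + 2y√(1+z²) = 5.91 + 2×1.45×√(1+0.6²) = 9.292 m
R = A/P = 9.831/9.292 = 1.058 m
Q = (1/n)·A·R^(2/3)·S^(1/2) = (1/0.013) × 9.831 × 1.058^(2/3) × 0.00048^(1/2) = 17.20 m³/s

17.2 m³/s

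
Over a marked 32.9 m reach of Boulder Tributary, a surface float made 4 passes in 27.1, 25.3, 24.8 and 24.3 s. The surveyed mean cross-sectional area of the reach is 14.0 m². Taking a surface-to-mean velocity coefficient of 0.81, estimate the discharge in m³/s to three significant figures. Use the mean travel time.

t̄ = (27.1 + 25.3 + 24.8 + 24.3) / 4 = 25.375 s
v_surface = L / t̄ = 32.9 / 25.375 = 1.297 m/s
v_mean = 0.81 × 1.297 = 1.050 m/s
Q = A × v_mean = 14.0 × 1.050 = 14.70 m³/s

14.7 m³/s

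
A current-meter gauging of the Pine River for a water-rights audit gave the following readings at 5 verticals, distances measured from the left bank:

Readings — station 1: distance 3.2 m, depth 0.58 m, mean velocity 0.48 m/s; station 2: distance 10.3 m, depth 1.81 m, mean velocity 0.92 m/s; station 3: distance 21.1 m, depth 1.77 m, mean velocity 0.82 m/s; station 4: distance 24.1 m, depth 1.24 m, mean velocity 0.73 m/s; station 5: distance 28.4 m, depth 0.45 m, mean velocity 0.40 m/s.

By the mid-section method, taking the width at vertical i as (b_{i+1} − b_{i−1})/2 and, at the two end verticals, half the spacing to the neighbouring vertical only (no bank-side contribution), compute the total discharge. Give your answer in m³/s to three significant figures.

29.6 m³/s

w_1 = (10.3 − 3.2)/2 = 3.55 m; q_1 = 0.48 × 0.58 × 3.55 = 0.9883 m³/s
w_2 = (21.1 − 3.2)/2 = 8.95 m; q_2 = 0.92 × 1.81 × 8.95 = 14.90 m³/s
w_3 = (24.1 − 10.3)/2 = 6.9 m; q_3 = 0.82 × 1.77 × 6.9 = 10.01 m³/s
w_4 = (28.4 − 21.1)/2 = 3.65 m; q_4 = 0.73 × 1.24 × 3.65 = 3.304 m³/s
w_5 = (28.4 − 24.1)/2 = 2.15 m; q_5 = 0.40 × 0.45 × 2.15 = 0.3870 m³/s
Q = Σ qᵢ = 29.60 m³/s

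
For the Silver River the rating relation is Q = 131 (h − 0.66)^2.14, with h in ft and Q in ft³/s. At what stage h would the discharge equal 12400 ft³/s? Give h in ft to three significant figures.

h − h₀ = (Q/C)^(1/b) = (12400/131)^(1/2.14) = 8.384 ft
h = 0.66 + 8.384 = 9.044 ft

9.04 ft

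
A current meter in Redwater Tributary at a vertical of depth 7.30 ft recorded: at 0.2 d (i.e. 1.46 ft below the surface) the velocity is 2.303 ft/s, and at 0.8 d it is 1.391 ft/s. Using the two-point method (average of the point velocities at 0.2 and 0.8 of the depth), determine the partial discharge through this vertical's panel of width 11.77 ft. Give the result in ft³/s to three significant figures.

v̄ = (2.303 + 1.391) / 2 = 1.847 ft/s
q = v̄ × d × w = 1.847 × 7.30 × 11.77 = 158.7 ft³/s

159 ft³/s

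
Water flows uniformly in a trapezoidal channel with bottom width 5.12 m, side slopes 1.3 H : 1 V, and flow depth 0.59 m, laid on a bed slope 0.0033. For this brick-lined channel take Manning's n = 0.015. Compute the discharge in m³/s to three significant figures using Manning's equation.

A = (b + z·y)·y = (5.12 + 1.3×0.59)×0.59 = 3.473 m²
P = b + 2y√(1+z²) = 5.12 + 2×0.59×√(1+1.3²) = 7.055 m
R = A/P = 3.473/7.055 = 0.4923 m
Q = (1/n)·A·R^(2/3)·S^(1/2) = (1/0.015) × 3.473 × 0.4923^(2/3) × 0.0033^(1/2) = 8.293 m³/s

8.29 m³/s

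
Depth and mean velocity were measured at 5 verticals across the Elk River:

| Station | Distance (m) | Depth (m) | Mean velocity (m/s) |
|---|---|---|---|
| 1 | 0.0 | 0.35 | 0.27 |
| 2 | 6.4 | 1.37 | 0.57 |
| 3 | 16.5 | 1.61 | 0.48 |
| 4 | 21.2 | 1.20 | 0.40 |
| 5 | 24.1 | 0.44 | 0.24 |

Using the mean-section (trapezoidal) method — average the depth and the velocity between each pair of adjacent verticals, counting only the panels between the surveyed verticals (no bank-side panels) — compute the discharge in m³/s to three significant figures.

Panel 1-2: Δb = 6.4 m, d̄ = (0.35+1.37)/2 = 0.86, v̄ = (0.27+0.57)/2 = 0.42 → q = 6.4×0.86×0.42 = 2.312 m³/s
Panel 2-3: Δb = 10.1 m, d̄ = (1.37+1.61)/2 = 1.49, v̄ = (0.57+0.48)/2 = 0.525 → q = 10.1×1.49×0.525 = 7.901 m³/s
Panel 3-4: Δb = 4.7 m, d̄ = (1.61+1.20)/2 = 1.405, v̄ = (0.48+0.40)/2 = 0.44 → q = 4.7×1.405×0.44 = 2.906 m³/s
Panel 4-5: Δb = 2.9 m, d̄ = (1.20+0.44)/2 = 0.82, v̄ = (0.40+0.24)/2 = 0.32 → q = 2.9×0.82×0.32 = 0.7610 m³/s
Q = Σ q = 13.88 m³/s

13.9 m³/s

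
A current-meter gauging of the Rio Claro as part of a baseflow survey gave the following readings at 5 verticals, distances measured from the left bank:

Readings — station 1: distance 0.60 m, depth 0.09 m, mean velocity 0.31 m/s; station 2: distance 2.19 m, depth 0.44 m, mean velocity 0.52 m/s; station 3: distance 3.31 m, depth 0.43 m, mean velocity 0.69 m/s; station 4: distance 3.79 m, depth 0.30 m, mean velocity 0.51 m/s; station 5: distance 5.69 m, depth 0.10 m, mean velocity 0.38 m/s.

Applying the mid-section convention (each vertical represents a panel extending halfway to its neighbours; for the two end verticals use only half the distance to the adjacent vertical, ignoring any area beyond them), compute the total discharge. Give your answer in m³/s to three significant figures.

w_1 = (2.19 − 0.60)/2 = 0.795 m; q_1 = 0.31 × 0.09 × 0.795 = 0.02218 m³/s
w_2 = (3.31 − 0.60)/2 = 1.355 m; q_2 = 0.52 × 0.44 × 1.355 = 0.3100 m³/s
w_3 = (3.79 − 2.19)/2 = 0.8 m; q_3 = 0.69 × 0.43 × 0.8 = 0.2374 m³/s
w_4 = (5.69 − 3.31)/2 = 1.19 m; q_4 = 0.51 × 0.30 × 1.19 = 0.1821 m³/s
w_5 = (5.69 − 3.79)/2 = 0.95 m; q_5 = 0.38 × 0.10 × 0.95 = 0.03610 m³/s
Q = Σ qᵢ = 0.7877 m³/s

0.788 m³/s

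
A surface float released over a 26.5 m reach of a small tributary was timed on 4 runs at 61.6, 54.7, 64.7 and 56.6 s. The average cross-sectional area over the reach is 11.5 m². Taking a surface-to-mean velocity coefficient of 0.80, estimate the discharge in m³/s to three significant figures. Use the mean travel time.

t̄ = (61.6 + 54.7 + 64.7 + 56.6) / 4 = 59.4 s
v_surface = L / t̄ = 26.5 / 59.4 = 0.4461 m/s
v_mean = 0.80 × 0.4461 = 0.3569 m/s
Q = A × v_mean = 11.5 × 0.3569 = 4.104 m³/s

4.10 m³/s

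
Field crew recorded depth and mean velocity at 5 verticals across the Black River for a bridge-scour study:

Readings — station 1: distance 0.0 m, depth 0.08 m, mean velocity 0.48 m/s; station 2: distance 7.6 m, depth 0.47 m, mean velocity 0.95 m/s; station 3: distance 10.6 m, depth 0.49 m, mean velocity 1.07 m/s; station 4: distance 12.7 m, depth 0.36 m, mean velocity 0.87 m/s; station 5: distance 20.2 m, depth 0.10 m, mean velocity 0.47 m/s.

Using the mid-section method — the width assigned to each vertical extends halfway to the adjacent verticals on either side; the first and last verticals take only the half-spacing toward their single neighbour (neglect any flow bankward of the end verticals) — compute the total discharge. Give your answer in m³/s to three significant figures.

5.53 m³/s

w_1 = (7.6 − 0.0)/2 = 3.8 m; q_1 = 0.48 × 0.08 × 3.8 = 0.1459 m³/s
w_2 = (10.6 − 0.0)/2 = 5.3 m; q_2 = 0.95 × 0.47 × 5.3 = 2.366 m³/s
w_3 = (12.7 − 7.6)/2 = 2.55 m; q_3 = 1.07 × 0.49 × 2.55 = 1.337 m³/s
w_4 = (20.2 − 10.6)/2 = 4.8 m; q_4 = 0.87 × 0.36 × 4.8 = 1.503 m³/s
w_5 = (20.2 − 12.7)/2 = 3.75 m; q_5 = 0.47 × 0.10 × 3.75 = 0.1763 m³/s
Q = Σ qᵢ = 5.529 m³/s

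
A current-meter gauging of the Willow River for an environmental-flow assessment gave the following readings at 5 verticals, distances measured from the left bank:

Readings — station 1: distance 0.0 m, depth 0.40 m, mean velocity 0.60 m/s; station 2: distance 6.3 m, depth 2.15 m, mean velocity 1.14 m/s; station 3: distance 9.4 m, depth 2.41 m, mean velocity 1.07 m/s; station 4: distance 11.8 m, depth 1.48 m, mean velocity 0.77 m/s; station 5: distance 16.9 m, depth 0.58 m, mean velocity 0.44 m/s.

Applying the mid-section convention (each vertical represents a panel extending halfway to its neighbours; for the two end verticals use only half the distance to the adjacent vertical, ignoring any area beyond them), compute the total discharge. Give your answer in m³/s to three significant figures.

24.3 m³/s

w_1 = (6.3 − 0.0)/2 = 3.15 m; q_1 = 0.60 × 0.40 × 3.15 = 0.7560 m³/s
w_2 = (9.4 − 0.0)/2 = 4.7 m; q_2 = 1.14 × 2.15 × 4.7 = 11.52 m³/s
w_3 = (11.8 − 6.3)/2 = 2.75 m; q_3 = 1.07 × 2.41 × 2.75 = 7.091 m³/s
w_4 = (16.9 − 9.4)/2 = 3.75 m; q_4 = 0.77 × 1.48 × 3.75 = 4.274 m³/s
w_5 = (16.9 − 11.8)/2 = 2.55 m; q_5 = 0.44 × 0.58 × 2.55 = 0.6508 m³/s
Q = Σ qᵢ = 24.29 m³/s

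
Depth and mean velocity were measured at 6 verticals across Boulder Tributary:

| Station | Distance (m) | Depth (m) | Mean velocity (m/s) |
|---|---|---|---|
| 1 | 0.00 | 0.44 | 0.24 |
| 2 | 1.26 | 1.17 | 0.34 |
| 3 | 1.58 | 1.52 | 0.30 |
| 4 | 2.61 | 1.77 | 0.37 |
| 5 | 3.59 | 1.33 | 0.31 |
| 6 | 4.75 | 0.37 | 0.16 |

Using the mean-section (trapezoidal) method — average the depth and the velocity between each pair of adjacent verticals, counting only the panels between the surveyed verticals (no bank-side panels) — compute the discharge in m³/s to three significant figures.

1.75 m³/s

Panel 1-2: Δb = 1.26 m, d̄ = (0.44+1.17)/2 = 0.805, v̄ = (0.24+0.34)/2 = 0.29 → q = 1.26×0.805×0.29 = 0.2941 m³/s
Panel 2-3: Δb = 0.32 m, d̄ = (1.17+1.52)/2 = 1.345, v̄ = (0.34+0.30)/2 = 0.32 → q = 0.32×1.345×0.32 = 0.1377 m³/s
Panel 3-4: Δb = 1.03 m, d̄ = (1.52+1.77)/2 = 1.645, v̄ = (0.30+0.37)/2 = 0.335 → q = 1.03×1.645×0.335 = 0.5676 m³/s
Panel 4-5: Δb = 0.98 m, d̄ = (1.77+1.33)/2 = 1.55, v̄ = (0.37+0.31)/2 = 0.34 → q = 0.98×1.55×0.34 = 0.5165 m³/s
Panel 5-6: Δb = 1.16 m, d̄ = (1.33+0.37)/2 = 0.85, v̄ = (0.31+0.16)/2 = 0.235 → q = 1.16×0.85×0.235 = 0.2317 m³/s
Q = Σ q = 1.748 m³/s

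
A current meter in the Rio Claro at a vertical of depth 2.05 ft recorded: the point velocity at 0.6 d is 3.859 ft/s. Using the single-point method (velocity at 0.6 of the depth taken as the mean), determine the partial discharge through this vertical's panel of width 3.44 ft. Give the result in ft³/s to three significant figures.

v̄ = v₀.₆ = 3.859 ft/s
q = v̄ × d × w = 3.859 × 2.05 × 3.44 = 27.21 ft³/s

27.2 ft³/s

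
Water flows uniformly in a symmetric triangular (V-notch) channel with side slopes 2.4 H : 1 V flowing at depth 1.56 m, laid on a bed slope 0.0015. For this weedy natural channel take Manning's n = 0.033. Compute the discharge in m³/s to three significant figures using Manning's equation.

5.51 m³/s

A = z·y² = 2.4×1.56² = 5.841 m²
P = 2y√(1+z²) = 2×1.56×√(1+2.4²) = 8.112 m
R = A/P = 5.841/8.112 = 0.7200 m
Q = (1/n)·A·R^(2/3)·S^(1/2) = (1/0.033) × 5.841 × 0.7200^(2/3) × 0.0015^(1/2) = 5.507 m³/s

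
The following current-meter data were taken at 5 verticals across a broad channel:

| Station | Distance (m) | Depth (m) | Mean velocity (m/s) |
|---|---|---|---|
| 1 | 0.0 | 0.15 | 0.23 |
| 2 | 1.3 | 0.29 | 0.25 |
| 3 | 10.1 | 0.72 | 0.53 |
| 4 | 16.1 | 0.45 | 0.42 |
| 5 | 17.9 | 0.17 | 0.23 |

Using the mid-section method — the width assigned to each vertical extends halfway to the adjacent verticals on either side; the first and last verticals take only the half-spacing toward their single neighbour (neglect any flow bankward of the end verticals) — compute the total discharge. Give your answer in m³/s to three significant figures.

3.98 m³/s

w_1 = (1.3 − 0.0)/2 = 0.65 m; q_1 = 0.23 × 0.15 × 0.65 = 0.02243 m³/s
w_2 = (10.1 − 0.0)/2 = 5.05 m; q_2 = 0.25 × 0.29 × 5.05 = 0.3661 m³/s
w_3 = (16.1 − 1.3)/2 = 7.4 m; q_3 = 0.53 × 0.72 × 7.4 = 2.824 m³/s
w_4 = (17.9 − 10.1)/2 = 3.9 m; q_4 = 0.42 × 0.45 × 3.9 = 0.7371 m³/s
w_5 = (17.9 − 16.1)/2 = 0.9 m; q_5 = 0.23 × 0.17 × 0.9 = 0.03519 m³/s
Q = Σ qᵢ = 3.985 m³/s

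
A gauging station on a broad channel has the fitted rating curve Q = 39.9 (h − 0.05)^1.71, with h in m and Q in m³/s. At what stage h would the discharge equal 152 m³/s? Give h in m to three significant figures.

h − h₀ = (Q/C)^(1/b) = (152/39.9)^(1/1.71) = 2.186 m
h = 0.05 + 2.186 = 2.236 m

2.24 m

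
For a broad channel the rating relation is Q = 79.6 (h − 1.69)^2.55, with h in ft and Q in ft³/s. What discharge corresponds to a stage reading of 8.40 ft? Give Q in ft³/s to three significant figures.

Q = 79.6 × (8.40 − 1.69)^2.55 = 79.6 × 6.71^2.55 = 10210 ft³/s

10200 ft³/s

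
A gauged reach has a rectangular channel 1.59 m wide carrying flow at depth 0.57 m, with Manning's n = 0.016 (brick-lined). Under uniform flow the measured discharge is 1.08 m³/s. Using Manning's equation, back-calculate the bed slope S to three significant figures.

0.00158

A = b·y = 1.59 × 0.57 = 0.9063 m²
P = b + 2y = 1.59 + 2×0.57 = 2.730 m
R = A/P = 0.9063/2.730 = 0.3320 m
S = (Q·n / (1·A·R^(2/3)))² = (1.08×0.016 / (1×0.9063×0.4794))² = 0.001581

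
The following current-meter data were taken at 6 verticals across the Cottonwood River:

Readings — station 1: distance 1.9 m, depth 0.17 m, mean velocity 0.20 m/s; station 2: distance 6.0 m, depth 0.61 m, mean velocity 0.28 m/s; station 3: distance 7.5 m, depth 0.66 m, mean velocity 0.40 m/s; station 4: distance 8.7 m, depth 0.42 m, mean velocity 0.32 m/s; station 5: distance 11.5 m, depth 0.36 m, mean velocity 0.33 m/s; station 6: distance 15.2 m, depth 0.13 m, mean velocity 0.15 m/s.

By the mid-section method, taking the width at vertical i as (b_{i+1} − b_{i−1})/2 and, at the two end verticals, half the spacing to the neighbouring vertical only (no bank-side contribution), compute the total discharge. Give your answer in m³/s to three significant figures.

1.60 m³/s

w_1 = (6.0 − 1.9)/2 = 2.05 m; q_1 = 0.20 × 0.17 × 2.05 = 0.06970 m³/s
w_2 = (7.5 − 1.9)/2 = 2.8 m; q_2 = 0.28 × 0.61 × 2.8 = 0.4782 m³/s
w_3 = (8.7 − 6.0)/2 = 1.35 m; q_3 = 0.40 × 0.66 × 1.35 = 0.3564 m³/s
w_4 = (11.5 − 7.5)/2 = 2 m; q_4 = 0.32 × 0.42 × 2 = 0.2688 m³/s
w_5 = (15.2 − 8.7)/2 = 3.25 m; q_5 = 0.33 × 0.36 × 3.25 = 0.3861 m³/s
w_6 = (15.2 − 11.5)/2 = 1.85 m; q_6 = 0.15 × 0.13 × 1.85 = 0.03608 m³/s
Q = Σ qᵢ = 1.595 m³/s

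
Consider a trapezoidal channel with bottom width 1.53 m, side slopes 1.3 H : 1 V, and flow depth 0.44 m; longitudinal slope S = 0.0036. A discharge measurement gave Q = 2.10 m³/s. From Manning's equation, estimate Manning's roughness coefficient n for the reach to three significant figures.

A = (b + z·y)·y = (1.53 + 1.3×0.44)×0.44 = 0.9249 m²
P = b + 2y√(1+z²) = 1.53 + 2×0.44×√(1+1.3²) = 2.973 m
R = A/P = 0.9249/2.973 = 0.3111 m
n = (1/Q)·A·R^(2/3)·S^(1/2) = (1/2.10) × 0.9249 × 0.4591 × 0.06000 = 0.01213

0.0121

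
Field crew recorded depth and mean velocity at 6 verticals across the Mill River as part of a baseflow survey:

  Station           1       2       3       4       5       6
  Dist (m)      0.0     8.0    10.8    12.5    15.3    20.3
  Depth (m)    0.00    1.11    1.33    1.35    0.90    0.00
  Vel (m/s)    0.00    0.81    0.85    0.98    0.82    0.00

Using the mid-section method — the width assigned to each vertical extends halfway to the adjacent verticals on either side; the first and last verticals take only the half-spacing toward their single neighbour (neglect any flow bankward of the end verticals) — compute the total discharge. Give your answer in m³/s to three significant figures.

w_2 = (10.8 − 0.0)/2 = 5.4 m; q_2 = 0.81 × 1.11 × 5.4 = 4.855 m³/s
w_3 = (12.5 − 8.0)/2 = 2.25 m; q_3 = 0.85 × 1.33 × 2.25 = 2.544 m³/s
w_4 = (15.3 − 10.8)/2 = 2.25 m; q_4 = 0.98 × 1.35 × 2.25 = 2.977 m³/s
w_5 = (20.3 − 12.5)/2 = 3.9 m; q_5 = 0.82 × 0.90 × 3.9 = 2.878 m³/s
Stations 1, 6 contribute zero (depth or velocity is 0).
Q = Σ qᵢ = 13.25 m³/s

13.3 m³/s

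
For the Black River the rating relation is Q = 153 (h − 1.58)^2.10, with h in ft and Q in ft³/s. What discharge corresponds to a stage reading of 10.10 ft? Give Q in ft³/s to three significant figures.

13800 ft³/s

Q = 153 × (10.10 − 1.58)^2.10 = 153 × 8.52^2.10 = 13760 ft³/s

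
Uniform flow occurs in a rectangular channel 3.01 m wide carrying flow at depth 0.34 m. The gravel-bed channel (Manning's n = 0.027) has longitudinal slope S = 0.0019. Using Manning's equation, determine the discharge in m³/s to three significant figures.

0.703 m³/s

A = b·y = 3.01 × 0.34 = 1.023 m²
P = b + 2y = 3.01 + 2×0.34 = 3.690 m
R = A/P = 1.023/3.690 = 0.2773 m
Q = (1/n)·A·R^(2/3)·S^(1/2) = (1/0.027) × 1.023 × 0.2773^(2/3) × 0.0019^(1/2) = 0.7026 m³/s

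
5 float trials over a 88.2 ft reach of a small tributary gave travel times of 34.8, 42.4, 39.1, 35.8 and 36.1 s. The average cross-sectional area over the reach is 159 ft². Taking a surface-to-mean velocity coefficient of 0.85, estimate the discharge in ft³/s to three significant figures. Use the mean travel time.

317 ft³/s

t̄ = (34.8 + 42.4 + 39.1 + 35.8 + 36.1) / 5 = 37.64 s
v_surface = L / t̄ = 88.2 / 37.64 = 2.343 ft/s
v_mean = 0.85 × 2.343 = 1.992 ft/s
Q = A × v_mean = 159 × 1.992 = 316.7 ft³/s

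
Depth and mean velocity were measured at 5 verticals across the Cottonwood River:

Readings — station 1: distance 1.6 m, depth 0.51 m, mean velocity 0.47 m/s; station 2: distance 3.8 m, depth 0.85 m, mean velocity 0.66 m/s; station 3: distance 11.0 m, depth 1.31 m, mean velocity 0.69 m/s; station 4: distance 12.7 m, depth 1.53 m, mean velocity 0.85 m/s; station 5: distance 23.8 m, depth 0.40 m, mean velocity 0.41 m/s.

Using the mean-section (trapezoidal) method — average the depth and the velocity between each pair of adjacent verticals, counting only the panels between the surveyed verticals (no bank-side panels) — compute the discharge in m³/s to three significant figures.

14.7 m³/s

Panel 1-2: Δb = 2.2 m, d̄ = (0.51+0.85)/2 = 0.68, v̄ = (0.47+0.66)/2 = 0.565 → q = 2.2×0.68×0.565 = 0.8452 m³/s
Panel 2-3: Δb = 7.2 m, d̄ = (0.85+1.31)/2 = 1.08, v̄ = (0.66+0.69)/2 = 0.675 → q = 7.2×1.08×0.675 = 5.249 m³/s
Panel 3-4: Δb = 1.7 m, d̄ = (1.31+1.53)/2 = 1.42, v̄ = (0.69+0.85)/2 = 0.77 → q = 1.7×1.42×0.77 = 1.859 m³/s
Panel 4-5: Δb = 11.1 m, d̄ = (1.53+0.40)/2 = 0.965, v̄ = (0.85+0.41)/2 = 0.63 → q = 11.1×0.965×0.63 = 6.748 m³/s
Q = Σ q = 14.70 m³/s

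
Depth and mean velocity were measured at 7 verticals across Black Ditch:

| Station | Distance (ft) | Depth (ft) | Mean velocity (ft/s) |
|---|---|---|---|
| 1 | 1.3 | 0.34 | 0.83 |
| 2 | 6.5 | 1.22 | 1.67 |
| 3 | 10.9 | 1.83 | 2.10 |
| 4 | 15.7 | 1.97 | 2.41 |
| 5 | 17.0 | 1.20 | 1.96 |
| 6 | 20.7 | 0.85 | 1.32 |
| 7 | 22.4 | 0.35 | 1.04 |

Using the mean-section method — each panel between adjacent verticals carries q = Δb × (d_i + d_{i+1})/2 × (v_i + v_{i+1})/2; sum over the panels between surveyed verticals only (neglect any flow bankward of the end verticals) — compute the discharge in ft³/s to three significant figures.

50.2 ft³/s

Panel 1-2: Δb = 5.2 ft, d̄ = (0.34+1.22)/2 = 0.78, v̄ = (0.83+1.67)/2 = 1.25 → q = 5.2×0.78×1.25 = 5.070 ft³/s
Panel 2-3: Δb = 4.4 ft, d̄ = (1.22+1.83)/2 = 1.525, v̄ = (1.67+2.10)/2 = 1.885 → q = 4.4×1.525×1.885 = 12.65 ft³/s
Panel 3-4: Δb = 4.8 ft, d̄ = (1.83+1.97)/2 = 1.9, v̄ = (2.10+2.41)/2 = 2.255 → q = 4.8×1.9×2.255 = 20.57 ft³/s
Panel 4-5: Δb = 1.3 ft, d̄ = (1.97+1.20)/2 = 1.585, v̄ = (2.41+1.96)/2 = 2.185 → q = 1.3×1.585×2.185 = 4.502 ft³/s
Panel 5-6: Δb = 3.7 ft, d̄ = (1.20+0.85)/2 = 1.025, v̄ = (1.96+1.32)/2 = 1.64 → q = 3.7×1.025×1.64 = 6.220 ft³/s
Panel 6-7: Δb = 1.7 ft, d̄ = (0.85+0.35)/2 = 0.6, v̄ = (1.32+1.04)/2 = 1.18 → q = 1.7×0.6×1.18 = 1.204 ft³/s
Q = Σ q = 50.21 ft³/s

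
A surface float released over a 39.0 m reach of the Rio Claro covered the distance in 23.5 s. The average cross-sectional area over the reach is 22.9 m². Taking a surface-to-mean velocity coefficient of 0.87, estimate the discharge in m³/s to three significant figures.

33.1 m³/s

v_surface = L / t̄ = 39.0 / 23.5 = 1.660 m/s
v_mean = 0.87 × 1.660 = 1.444 m/s
Q = A × v_mean = 22.9 × 1.444 = 33.06 m³/s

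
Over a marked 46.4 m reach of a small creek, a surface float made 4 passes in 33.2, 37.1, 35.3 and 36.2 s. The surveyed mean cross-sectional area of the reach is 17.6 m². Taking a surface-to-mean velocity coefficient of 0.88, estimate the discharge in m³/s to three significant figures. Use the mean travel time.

20.3 m³/s

t̄ = (33.2 + 37.1 + 35.3 + 36.2) / 4 = 35.45 s
v_surface = L / t̄ = 46.4 / 35.45 = 1.309 m/s
v_mean = 0.88 × 1.309 = 1.152 m/s
Q = A × v_mean = 17.6 × 1.152 = 20.27 m³/s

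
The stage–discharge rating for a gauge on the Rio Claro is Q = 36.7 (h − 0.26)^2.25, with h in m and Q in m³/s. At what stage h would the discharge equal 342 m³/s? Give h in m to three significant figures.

2.96 m

h − h₀ = (Q/C)^(1/b) = (342/36.7)^(1/2.25) = 2.697 m
h = 0.26 + 2.697 = 2.957 m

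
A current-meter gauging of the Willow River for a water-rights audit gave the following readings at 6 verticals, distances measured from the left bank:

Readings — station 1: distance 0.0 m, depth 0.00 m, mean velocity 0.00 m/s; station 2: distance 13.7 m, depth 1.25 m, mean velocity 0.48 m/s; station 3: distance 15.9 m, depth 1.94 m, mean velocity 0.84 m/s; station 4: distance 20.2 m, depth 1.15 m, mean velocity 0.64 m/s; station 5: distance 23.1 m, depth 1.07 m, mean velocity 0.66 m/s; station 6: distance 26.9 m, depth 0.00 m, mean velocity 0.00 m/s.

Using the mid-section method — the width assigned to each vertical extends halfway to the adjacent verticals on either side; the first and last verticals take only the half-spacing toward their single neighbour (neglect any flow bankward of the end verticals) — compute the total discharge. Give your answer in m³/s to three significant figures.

15.1 m³/s

w_2 = (15.9 − 0.0)/2 = 7.95 m; q_2 = 0.48 × 1.25 × 7.95 = 4.770 m³/s
w_3 = (20.2 − 13.7)/2 = 3.25 m; q_3 = 0.84 × 1.94 × 3.25 = 5.296 m³/s
w_4 = (23.1 − 15.9)/2 = 3.6 m; q_4 = 0.64 × 1.15 × 3.6 = 2.650 m³/s
w_5 = (26.9 − 20.2)/2 = 3.35 m; q_5 = 0.66 × 1.07 × 3.35 = 2.366 m³/s
Stations 1, 6 contribute zero (depth or velocity is 0).
Q = Σ qᵢ = 15.08 m³/s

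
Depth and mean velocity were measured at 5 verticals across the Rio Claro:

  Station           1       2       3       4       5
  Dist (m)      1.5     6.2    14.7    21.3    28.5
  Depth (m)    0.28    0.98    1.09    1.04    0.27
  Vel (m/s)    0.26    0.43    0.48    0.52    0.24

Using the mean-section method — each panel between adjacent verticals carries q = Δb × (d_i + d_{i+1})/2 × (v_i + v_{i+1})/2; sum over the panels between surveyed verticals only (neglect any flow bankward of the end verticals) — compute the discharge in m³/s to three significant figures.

10.3 m³/s

Panel 1-2: Δb = 4.7 m, d̄ = (0.28+0.98)/2 = 0.63, v̄ = (0.26+0.43)/2 = 0.345 → q = 4.7×0.63×0.345 = 1.022 m³/s
Panel 2-3: Δb = 8.5 m, d̄ = (0.98+1.09)/2 = 1.035, v̄ = (0.43+0.48)/2 = 0.455 → q = 8.5×1.035×0.455 = 4.003 m³/s
Panel 3-4: Δb = 6.6 m, d̄ = (1.09+1.04)/2 = 1.065, v̄ = (0.48+0.52)/2 = 0.5 → q = 6.6×1.065×0.5 = 3.515 m³/s
Panel 4-5: Δb = 7.2 m, d̄ = (1.04+0.27)/2 = 0.655, v̄ = (0.52+0.24)/2 = 0.38 → q = 7.2×0.655×0.38 = 1.792 m³/s
Q = Σ q = 10.33 m³/s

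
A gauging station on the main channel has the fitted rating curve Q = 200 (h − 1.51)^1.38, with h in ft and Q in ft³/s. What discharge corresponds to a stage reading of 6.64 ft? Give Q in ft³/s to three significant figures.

1910 ft³/s

Q = 200 × (6.64 − 1.51)^1.38 = 200 × 5.13^1.38 = 1910 ft³/s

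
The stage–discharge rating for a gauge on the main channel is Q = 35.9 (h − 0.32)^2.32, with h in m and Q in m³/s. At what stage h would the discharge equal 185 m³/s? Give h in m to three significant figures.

2.35 m

h − h₀ = (Q/C)^(1/b) = (185/35.9)^(1/2.32) = 2.027 m
h = 0.32 + 2.027 = 2.347 m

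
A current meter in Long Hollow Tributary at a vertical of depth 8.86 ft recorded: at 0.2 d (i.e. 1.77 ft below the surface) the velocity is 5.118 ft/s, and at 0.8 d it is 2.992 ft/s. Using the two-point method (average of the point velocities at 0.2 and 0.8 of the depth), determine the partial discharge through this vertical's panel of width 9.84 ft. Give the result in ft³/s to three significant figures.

354 ft³/s

v̄ = (5.118 + 2.992) / 2 = 4.055 ft/s
q = v̄ × d × w = 4.055 × 8.86 × 9.84 = 353.5 ft³/s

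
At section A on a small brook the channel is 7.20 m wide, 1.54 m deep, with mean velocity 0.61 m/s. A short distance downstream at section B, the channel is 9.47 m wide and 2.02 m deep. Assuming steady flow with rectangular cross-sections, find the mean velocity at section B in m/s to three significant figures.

Q = A₁V₁ = (7.20×1.54) × 0.61 = 6.764 m³/s
A₂ = 9.47 × 2.02 = 19.13 m²
V₂ = Q/A₂ = 6.764/19.13 = 0.3536 m/s

0.354 m/s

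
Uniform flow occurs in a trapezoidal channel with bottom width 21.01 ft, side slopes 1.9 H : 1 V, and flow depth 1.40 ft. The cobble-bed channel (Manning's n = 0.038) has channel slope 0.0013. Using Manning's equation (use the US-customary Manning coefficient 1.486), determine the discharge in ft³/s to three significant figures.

A = (b + z·y)·y = (21.01 + 1.9×1.40)×1.40 = 33.14 ft²
P = b + 2y√(1+z²) = 21.01 + 2×1.40×√(1+1.9²) = 27.02 ft
R = A/P = 33.14/27.02 = 1.226 ft
Q = (1.486/n)·A·R^(2/3)·S^(1/2) = (1.486/0.038) × 33.14 × 1.226^(2/3) × 0.0013^(1/2) = 53.53 ft³/s

53.5 ft³/s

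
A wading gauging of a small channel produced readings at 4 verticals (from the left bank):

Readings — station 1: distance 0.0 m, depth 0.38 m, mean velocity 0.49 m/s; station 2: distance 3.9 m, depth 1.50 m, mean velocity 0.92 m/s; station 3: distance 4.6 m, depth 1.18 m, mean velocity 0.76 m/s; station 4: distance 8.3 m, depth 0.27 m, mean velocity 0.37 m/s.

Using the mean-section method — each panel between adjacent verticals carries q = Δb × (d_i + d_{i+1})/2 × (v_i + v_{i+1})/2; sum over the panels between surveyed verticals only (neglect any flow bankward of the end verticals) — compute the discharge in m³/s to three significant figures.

Panel 1-2: Δb = 3.9 m, d̄ = (0.38+1.50)/2 = 0.94, v̄ = (0.49+0.92)/2 = 0.705 → q = 3.9×0.94×0.705 = 2.585 m³/s
Panel 2-3: Δb = 0.7 m, d̄ = (1.50+1.18)/2 = 1.34, v̄ = (0.92+0.76)/2 = 0.84 → q = 0.7×1.34×0.84 = 0.7879 m³/s
Panel 3-4: Δb = 3.7 m, d̄ = (1.18+0.27)/2 = 0.725, v̄ = (0.76+0.37)/2 = 0.565 → q = 3.7×0.725×0.565 = 1.516 m³/s
Q = Σ q = 4.888 m³/s

4.89 m³/s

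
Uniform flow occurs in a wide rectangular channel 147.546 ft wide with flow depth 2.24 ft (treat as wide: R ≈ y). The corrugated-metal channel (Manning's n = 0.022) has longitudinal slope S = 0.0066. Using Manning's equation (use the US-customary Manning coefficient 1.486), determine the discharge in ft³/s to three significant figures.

A = b·y = 147.546 × 2.24 = 330.5 ft²
Wide channel: R ≈ y = 2.24 ft
Q = (1.486/n)·A·R^(2/3)·S^(1/2) = (1.486/0.022) × 330.5 × 2.240^(2/3) × 0.0066^(1/2) = 3105 ft³/s

3100 ft³/s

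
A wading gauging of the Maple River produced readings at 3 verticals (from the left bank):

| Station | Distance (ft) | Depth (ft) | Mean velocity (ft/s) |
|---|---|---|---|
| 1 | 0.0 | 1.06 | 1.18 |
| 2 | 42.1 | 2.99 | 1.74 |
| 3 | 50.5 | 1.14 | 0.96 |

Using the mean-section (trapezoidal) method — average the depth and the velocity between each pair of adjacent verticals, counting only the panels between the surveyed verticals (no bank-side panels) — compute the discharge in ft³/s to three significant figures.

Panel 1-2: Δb = 42.1 ft, d̄ = (1.06+2.99)/2 = 2.025, v̄ = (1.18+1.74)/2 = 1.46 → q = 42.1×2.025×1.46 = 124.5 ft³/s
Panel 2-3: Δb = 8.4 ft, d̄ = (2.99+1.14)/2 = 2.065, v̄ = (1.74+0.96)/2 = 1.35 → q = 8.4×2.065×1.35 = 23.42 ft³/s
Q = Σ q = 147.9 ft³/s

148 ft³/s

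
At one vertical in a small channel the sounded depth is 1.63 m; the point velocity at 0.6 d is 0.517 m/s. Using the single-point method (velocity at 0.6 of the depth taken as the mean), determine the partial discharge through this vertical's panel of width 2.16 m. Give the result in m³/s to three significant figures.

1.82 m³/s

v̄ = v₀.₆ = 0.517 m/s
q = v̄ × d × w = 0.5170 × 1.63 × 2.16 = 1.820 m³/s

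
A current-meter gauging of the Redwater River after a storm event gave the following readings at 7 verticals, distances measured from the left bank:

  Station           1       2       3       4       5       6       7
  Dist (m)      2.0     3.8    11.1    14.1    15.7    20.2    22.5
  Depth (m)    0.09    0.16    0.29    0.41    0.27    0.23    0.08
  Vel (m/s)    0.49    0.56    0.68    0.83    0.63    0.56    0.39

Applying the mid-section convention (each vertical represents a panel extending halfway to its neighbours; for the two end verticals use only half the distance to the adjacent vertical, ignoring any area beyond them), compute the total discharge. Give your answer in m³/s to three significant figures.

3.24 m³/s

w_1 = (3.8 − 2.0)/2 = 0.9 m; q_1 = 0.49 × 0.09 × 0.9 = 0.03969 m³/s
w_2 = (11.1 − 2.0)/2 = 4.55 m; q_2 = 0.56 × 0.16 × 4.55 = 0.4077 m³/s
w_3 = (14.1 − 3.8)/2 = 5.15 m; q_3 = 0.68 × 0.29 × 5.15 = 1.016 m³/s
w_4 = (15.7 − 11.1)/2 = 2.3 m; q_4 = 0.83 × 0.41 × 2.3 = 0.7827 m³/s
w_5 = (20.2 − 14.1)/2 = 3.05 m; q_5 = 0.63 × 0.27 × 3.05 = 0.5188 m³/s
w_6 = (22.5 − 15.7)/2 = 3.4 m; q_6 = 0.56 × 0.23 × 3.4 = 0.4379 m³/s
w_7 = (22.5 − 20.2)/2 = 1.15 m; q_7 = 0.39 × 0.08 × 1.15 = 0.03588 m³/s
Q = Σ qᵢ = 3.238 m³/s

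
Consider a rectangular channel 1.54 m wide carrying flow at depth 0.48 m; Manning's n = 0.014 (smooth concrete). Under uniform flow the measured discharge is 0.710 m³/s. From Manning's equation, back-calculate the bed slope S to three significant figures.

0.000918

A = b·y = 1.54 × 0.48 = 0.7392 m²
P = b + 2y = 1.54 + 2×0.48 = 2.500 m
R = A/P = 0.7392/2.500 = 0.2957 m
S = (Q·n / (1·A·R^(2/3)))² = (0.710×0.014 / (1×0.7392×0.4438))² = 0.0009180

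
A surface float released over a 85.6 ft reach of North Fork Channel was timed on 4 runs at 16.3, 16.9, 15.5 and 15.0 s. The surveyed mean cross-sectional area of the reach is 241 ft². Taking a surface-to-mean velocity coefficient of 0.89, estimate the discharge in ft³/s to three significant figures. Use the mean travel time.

1150 ft³/s

t̄ = (16.3 + 16.9 + 15.5 + 15.0) / 4 = 15.925 s
v_surface = L / t̄ = 85.6 / 15.925 = 5.375 ft/s
v_mean = 0.89 × 5.375 = 4.784 ft/s
Q = A × v_mean = 241 × 4.784 = 1153 ft³/s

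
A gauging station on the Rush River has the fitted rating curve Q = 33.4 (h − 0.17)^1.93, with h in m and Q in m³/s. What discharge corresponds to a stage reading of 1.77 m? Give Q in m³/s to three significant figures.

82.7 m³/s

Q = 33.4 × (1.77 − 0.17)^1.93 = 33.4 × 1.6^1.93 = 82.74 m³/s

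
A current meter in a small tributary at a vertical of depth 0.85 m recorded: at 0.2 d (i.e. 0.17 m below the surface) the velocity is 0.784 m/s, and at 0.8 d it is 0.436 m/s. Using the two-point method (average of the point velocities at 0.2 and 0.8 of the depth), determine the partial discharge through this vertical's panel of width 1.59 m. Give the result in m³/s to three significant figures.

v̄ = (0.784 + 0.436) / 2 = 0.6100 m/s
q = v̄ × d × w = 0.6100 × 0.85 × 1.59 = 0.8244 m³/s

0.824 m³/s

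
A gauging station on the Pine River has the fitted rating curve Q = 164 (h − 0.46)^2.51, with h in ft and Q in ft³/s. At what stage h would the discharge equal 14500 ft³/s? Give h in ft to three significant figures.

6.42 ft

h − h₀ = (Q/C)^(1/b) = (14500/164)^(1/2.51) = 5.964 ft
h = 0.46 + 5.964 = 6.424 ft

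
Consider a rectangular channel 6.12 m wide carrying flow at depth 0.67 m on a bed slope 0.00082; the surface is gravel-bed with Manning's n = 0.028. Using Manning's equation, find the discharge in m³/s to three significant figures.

2.81 m³/s

A = b·y = 6.12 × 0.67 = 4.100 m²
P = b + 2y = 6.12 + 2×0.67 = 7.460 m
R = A/P = 4.100/7.460 = 0.5497 m
Q = (1/n)·A·R^(2/3)·S^(1/2) = (1/0.028) × 4.100 × 0.5497^(2/3) × 0.00082^(1/2) = 2.814 m³/s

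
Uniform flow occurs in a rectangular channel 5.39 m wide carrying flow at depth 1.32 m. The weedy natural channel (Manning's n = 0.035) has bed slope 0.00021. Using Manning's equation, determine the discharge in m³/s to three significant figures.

A = b·y = 5.39 × 1.32 = 7.115 m²
P = b + 2y = 5.39 + 2×1.32 = 8.030 m
R = A/P = 7.115/8.030 = 0.8860 m
Q = (1/n)·A·R^(2/3)·S^(1/2) = (1/0.035) × 7.115 × 0.8860^(2/3) × 0.00021^(1/2) = 2.717 m³/s

2.72 m³/s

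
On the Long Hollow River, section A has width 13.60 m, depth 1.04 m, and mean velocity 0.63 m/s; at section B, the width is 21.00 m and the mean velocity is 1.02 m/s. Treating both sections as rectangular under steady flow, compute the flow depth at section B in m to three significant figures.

Q = A₁V₁ = (13.60×1.04) × 0.63 = 8.911 m³/s
d₂ = Q/(b₂ V₂) = 8.911/(21.00×1.02) = 0.4160 m

0.416 m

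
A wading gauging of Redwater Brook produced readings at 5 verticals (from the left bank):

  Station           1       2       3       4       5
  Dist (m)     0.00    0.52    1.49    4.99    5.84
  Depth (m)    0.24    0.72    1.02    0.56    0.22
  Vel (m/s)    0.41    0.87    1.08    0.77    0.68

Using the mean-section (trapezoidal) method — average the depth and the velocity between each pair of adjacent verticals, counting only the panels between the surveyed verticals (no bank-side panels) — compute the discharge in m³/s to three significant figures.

3.78 m³/s

Panel 1-2: Δb = 0.52 m, d̄ = (0.24+0.72)/2 = 0.48, v̄ = (0.41+0.87)/2 = 0.64 → q = 0.52×0.48×0.64 = 0.1597 m³/s
Panel 2-3: Δb = 0.97 m, d̄ = (0.72+1.02)/2 = 0.87, v̄ = (0.87+1.08)/2 = 0.975 → q = 0.97×0.87×0.975 = 0.8228 m³/s
Panel 3-4: Δb = 3.5 m, d̄ = (1.02+0.56)/2 = 0.79, v̄ = (1.08+0.77)/2 = 0.925 → q = 3.5×0.79×0.925 = 2.558 m³/s
Panel 4-5: Δb = 0.85 m, d̄ = (0.56+0.22)/2 = 0.39, v̄ = (0.77+0.68)/2 = 0.725 → q = 0.85×0.39×0.725 = 0.2403 m³/s
Q = Σ q = 3.781 m³/s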